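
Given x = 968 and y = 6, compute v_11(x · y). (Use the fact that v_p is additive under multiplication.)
v_11(5808) = 2

v_p(x) = 2 (factor: 968 = 11^2 · 8); v_p(y) = 0 (factor: 6 = 11^0 · 6). Additivity: v_p(xy) = v_p(x) + v_p(y) = 2 + 0 = 2. (Direct check: xy = 5808 = 11^2 · (48).)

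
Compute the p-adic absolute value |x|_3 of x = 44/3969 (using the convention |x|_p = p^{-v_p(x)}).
|44/3969|_3 = 81

Step 1 — compute v_3(x) by factoring powers of 3 out of the numerator and denominator: v_3(44/3969) = -4. Step 2 — apply |x|_p = p^{-v_p(x)} = 3^{4} = 81.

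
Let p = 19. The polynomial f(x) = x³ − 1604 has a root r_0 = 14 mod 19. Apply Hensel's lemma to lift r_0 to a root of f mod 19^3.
r_2 = 6569 (mod 6859)

Hensel: r_{i+1} = r_i − f(r_i)/f′(r_i) mod 19^{i+2}, where f′(x) = 3x². Iterate:
  r_0 = 14 (mod 19)
  r_1 = 71 (mod 361)
  r_2 = 6569 (mod 6859)
Final: r = 6569 with f(r) ≡ 0 mod 19^3.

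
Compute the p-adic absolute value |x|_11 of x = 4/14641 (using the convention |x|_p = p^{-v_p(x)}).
|4/14641|_11 = 14641

Step 1 — compute v_11(x) by factoring powers of 11 out of the numerator and denominator: v_11(4/14641) = -4. Step 2 — apply |x|_p = p^{-v_p(x)} = 11^{4} = 14641.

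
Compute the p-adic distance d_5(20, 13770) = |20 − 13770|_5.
d_5(20, 13770) = 1/625

Step 1 — x − y = 20 − 13770 = -13750. Step 2 — v_5(-13750) = 4 (factor: -13750 = −(5^4 · 22); the sign does not affect v_p). Step 3 — |x − y|_5 = 5^{-4} = 1/625.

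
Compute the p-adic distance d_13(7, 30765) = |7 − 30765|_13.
d_13(7, 30765) = 1/2197

Step 1 — x − y = 7 − 30765 = -30758. Step 2 — v_13(-30758) = 3 (factor: -30758 = −(13^3 · 14); the sign does not affect v_p). Step 3 — |x − y|_13 = 13^{-3} = 1/2197.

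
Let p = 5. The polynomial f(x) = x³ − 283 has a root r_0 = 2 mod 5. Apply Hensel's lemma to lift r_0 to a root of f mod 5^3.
r_2 = 77 (mod 125)

Hensel: r_{i+1} = r_i − f(r_i)/f′(r_i) mod 5^{i+2}, where f′(x) = 3x². Iterate:
  r_0 = 2 (mod 5)
  r_1 = 2 (mod 25)
  r_2 = 77 (mod 125)
Final: r = 77 with f(r) ≡ 0 mod 5^3.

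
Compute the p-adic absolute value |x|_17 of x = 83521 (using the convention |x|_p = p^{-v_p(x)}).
|83521|_17 = 1/83521

Step 1 — compute v_17(x) by factoring powers of 17 out of the numerator and denominator: v_17(83521) = 4. Step 2 — apply |x|_p = p^{-v_p(x)} = 17^{-4} = 1/83521.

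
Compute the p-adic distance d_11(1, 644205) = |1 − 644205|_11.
d_11(1, 644205) = 1/161051

Step 1 — x − y = 1 − 644205 = -644204. Step 2 — v_11(-644204) = 5 (factor: -644204 = −(11^5 · 4); the sign does not affect v_p). Step 3 — |x − y|_11 = 11^{-5} = 1/161051.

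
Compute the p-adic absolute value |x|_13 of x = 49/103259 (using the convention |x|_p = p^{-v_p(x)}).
|49/103259|_13 = 2197

Step 1 — compute v_13(x) by factoring powers of 13 out of the numerator and denominator: v_13(49/103259) = -3. Step 2 — apply |x|_p = p^{-v_p(x)} = 13^{3} = 2197.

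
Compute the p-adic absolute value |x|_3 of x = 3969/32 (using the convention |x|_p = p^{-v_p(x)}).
|3969/32|_3 = 1/81

Step 1 — compute v_3(x) by factoring powers of 3 out of the numerator and denominator: v_3(3969/32) = 4. Step 2 — apply |x|_p = p^{-v_p(x)} = 3^{-4} = 1/81.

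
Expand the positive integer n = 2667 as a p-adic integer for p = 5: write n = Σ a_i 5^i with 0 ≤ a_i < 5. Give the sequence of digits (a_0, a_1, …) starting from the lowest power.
(a_0, a_1, …) = (2, 3, 1, 1, 4)

Repeated division by 5 gives the digits low-to-high: 2667 = 2 + 3·5^1 + 1·5^2 + 1·5^3 + 4·5^4. Digit sequence: (2, 3, 1, 1, 4).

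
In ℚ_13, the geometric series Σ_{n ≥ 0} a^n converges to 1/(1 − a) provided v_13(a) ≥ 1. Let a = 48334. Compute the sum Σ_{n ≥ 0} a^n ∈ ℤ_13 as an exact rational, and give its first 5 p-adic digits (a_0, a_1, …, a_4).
Σ a^n = 1/(1 − a) = -1/48333;  first 5 digits = (1, 0, 0, 9, 1)

v_13(a) = 3 ≥ 1, so the series converges in ℤ_13 to 1/(1 − a) = 1/(1 − 48334) = -1/48333. Expand this rational in ℤ_13: compute digits iteratively via d_i = x_i mod 13, x_{i+1} = (x_i − d_i)/13. The first 5 digits are (1, 0, 0, 9, 1).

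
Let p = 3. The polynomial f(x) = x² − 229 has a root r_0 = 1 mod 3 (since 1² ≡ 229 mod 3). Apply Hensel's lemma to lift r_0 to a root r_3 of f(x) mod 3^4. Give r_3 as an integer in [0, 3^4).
r_3 = 43 (mod 81)

Hensel's recurrence: r_{i+1} = r_i − f(r_i)·(f′(r_i))^{-1} mod 3^{i+2}, with f′(x) = 2x. Iterate:
  r_0 = 1 (mod 3)
  r_1 = 7 (mod 9)
  r_2 = 16 (mod 27)
  r_3 = 43 (mod 81)
Final: r_3 = 43, and one checks f(r_3) ≡ 0 mod 3^4.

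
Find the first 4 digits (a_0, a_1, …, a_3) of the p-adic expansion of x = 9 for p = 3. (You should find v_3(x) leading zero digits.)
(a_0, …, a_3) = (0, 0, 1, 0)

v_3(9) = 2, so a_0 = ... = a_1 = 0. Factor out: x = 3^2 · u with u = 1 a unit in ℤ_3. Expand u iteratively via a_{v+i} = u_i mod 3, u_{i+1} = (u_i − a_{v+i})/3:
  u_0 = 1;  a_2 = 1;  u_1 = (u_0 − 1)/3 = 0
  u_1 = 0;  a_3 = 0;  u_2 = (u_1 − 0)/3 = 0
Digits: (0, 0, 1, 0).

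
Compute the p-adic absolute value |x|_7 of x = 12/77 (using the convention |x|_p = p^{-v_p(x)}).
|12/77|_7 = 7

Step 1 — compute v_7(x) by factoring powers of 7 out of the numerator and denominator: v_7(12/77) = -1. Step 2 — apply |x|_p = p^{-v_p(x)} = 7^{1} = 7.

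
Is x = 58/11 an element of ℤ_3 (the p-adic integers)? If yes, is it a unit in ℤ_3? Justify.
x ∈ ℤ_3^× (unit); v_3(x) = 0

ℤ_3 = {x ∈ ℚ_3 : v_3(x) ≥ 0} and ℤ_3^× = {x ∈ ℤ_3 : v_3(x) = 0}. Here v_3(58/11) = v_3(num) − v_3(den) = 0; compare against these criteria.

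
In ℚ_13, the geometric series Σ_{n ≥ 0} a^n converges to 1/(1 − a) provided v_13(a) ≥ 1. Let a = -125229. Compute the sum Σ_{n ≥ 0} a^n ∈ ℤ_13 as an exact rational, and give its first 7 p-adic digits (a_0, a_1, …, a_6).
Σ a^n = 1/(1 − a) = 1/125230;  first 7 digits = (1, 0, 0, 8, 8, 12, 11)

v_13(a) = 3 ≥ 1, so the series converges in ℤ_13 to 1/(1 − a) = 1/(1 − (-125229)) = 1/125230. Expand this rational in ℤ_13: compute digits iteratively via d_i = x_i mod 13, x_{i+1} = (x_i − d_i)/13. The first 7 digits are (1, 0, 0, 8, 8, 12, 11).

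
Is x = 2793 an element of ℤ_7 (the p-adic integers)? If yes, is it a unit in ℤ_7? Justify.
x ∈ ℤ_7 but not a unit; v_7(x) = 2 > 0

ℤ_7 = {x ∈ ℚ_7 : v_7(x) ≥ 0} and ℤ_7^× = {x ∈ ℤ_7 : v_7(x) = 0}. Here v_7(2793) = v_7(num) − v_7(den) = 2; compare against these criteria.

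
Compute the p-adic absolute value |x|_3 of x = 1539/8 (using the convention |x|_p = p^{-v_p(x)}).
|1539/8|_3 = 1/81

Step 1 — compute v_3(x) by factoring powers of 3 out of the numerator and denominator: v_3(1539/8) = 4. Step 2 — apply |x|_p = p^{-v_p(x)} = 3^{-4} = 1/81.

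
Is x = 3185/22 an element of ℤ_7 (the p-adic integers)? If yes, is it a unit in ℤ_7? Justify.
x ∈ ℤ_7 but not a unit; v_7(x) = 2 > 0

ℤ_7 = {x ∈ ℚ_7 : v_7(x) ≥ 0} and ℤ_7^× = {x ∈ ℤ_7 : v_7(x) = 0}. Here v_7(3185/22) = v_7(num) − v_7(den) = 2; compare against these criteria.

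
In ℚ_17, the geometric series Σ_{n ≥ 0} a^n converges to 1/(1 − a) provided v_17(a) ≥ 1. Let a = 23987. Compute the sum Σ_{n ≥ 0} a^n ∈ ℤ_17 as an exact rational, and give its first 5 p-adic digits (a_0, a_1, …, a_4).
Σ a^n = 1/(1 − a) = -1/23986;  first 5 digits = (1, 0, 15, 4, 4)

v_17(a) = 2 ≥ 1, so the series converges in ℤ_17 to 1/(1 − a) = 1/(1 − 23987) = -1/23986. Expand this rational in ℤ_17: compute digits iteratively via d_i = x_i mod 17, x_{i+1} = (x_i − d_i)/17. The first 5 digits are (1, 0, 15, 4, 4).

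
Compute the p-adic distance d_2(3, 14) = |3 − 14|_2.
d_2(3, 14) = 1

Step 1 — x − y = 3 − 14 = -11. Step 2 — v_2(-11) = 0 (factor: -11 = −(2^0 · 11); the sign does not affect v_p). Step 3 — |x − y|_2 = 2^{0} = 1.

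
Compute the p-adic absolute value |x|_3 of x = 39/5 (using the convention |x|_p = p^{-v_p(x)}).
|39/5|_3 = 1/3

Step 1 — compute v_3(x) by factoring powers of 3 out of the numerator and denominator: v_3(39/5) = 1. Step 2 — apply |x|_p = p^{-v_p(x)} = 3^{-1} = 1/3.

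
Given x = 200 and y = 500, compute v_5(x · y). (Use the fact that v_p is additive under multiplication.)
v_5(100000) = 5

v_p(x) = 2 (factor: 200 = 5^2 · 8); v_p(y) = 3 (factor: 500 = 5^3 · 4). Additivity: v_p(xy) = v_p(x) + v_p(y) = 2 + 3 = 5. (Direct check: xy = 100000 = 5^5 · (32).)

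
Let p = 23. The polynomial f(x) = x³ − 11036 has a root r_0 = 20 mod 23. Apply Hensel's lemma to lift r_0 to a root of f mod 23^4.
r_3 = 172704 (mod 279841)

Hensel: r_{i+1} = r_i − f(r_i)/f′(r_i) mod 23^{i+2}, where f′(x) = 3x². Iterate:
  r_0 = 20 (mod 23)
  r_1 = 250 (mod 529)
  r_2 = 2366 (mod 12167)
  r_3 = 172704 (mod 279841)
Final: r = 172704 with f(r) ≡ 0 mod 23^4.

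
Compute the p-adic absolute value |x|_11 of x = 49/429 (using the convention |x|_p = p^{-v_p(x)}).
|49/429|_11 = 11

Step 1 — compute v_11(x) by factoring powers of 11 out of the numerator and denominator: v_11(49/429) = -1. Step 2 — apply |x|_p = p^{-v_p(x)} = 11^{1} = 11.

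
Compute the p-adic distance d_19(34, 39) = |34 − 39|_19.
d_19(34, 39) = 1

Step 1 — x − y = 34 − 39 = -5. Step 2 — v_19(-5) = 0 (factor: -5 = −(19^0 · 5); the sign does not affect v_p). Step 3 — |x − y|_19 = 19^{0} = 1.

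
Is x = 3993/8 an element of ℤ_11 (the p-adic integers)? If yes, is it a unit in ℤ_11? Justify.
x ∈ ℤ_11 but not a unit; v_11(x) = 3 > 0

ℤ_11 = {x ∈ ℚ_11 : v_11(x) ≥ 0} and ℤ_11^× = {x ∈ ℤ_11 : v_11(x) = 0}. Here v_11(3993/8) = v_11(num) − v_11(den) = 3; compare against these criteria.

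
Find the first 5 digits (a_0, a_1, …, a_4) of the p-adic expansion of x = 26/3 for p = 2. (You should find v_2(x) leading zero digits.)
(a_0, …, a_4) = (0, 1, 1, 1, 1)

v_2(26/3) = 1, so a_0 = ... = a_0 = 0. Factor out: x = 2^1 · u with u = 13/3 a unit in ℤ_2. Expand u iteratively via a_{v+i} = u_i mod 2, u_{i+1} = (u_i − a_{v+i})/2:
  u_0 = 13/3;  a_1 = 1;  u_1 = (u_0 − 1)/2 = 5/3
  u_1 = 5/3;  a_2 = 1;  u_2 = (u_1 − 1)/2 = 1/3
  u_2 = 1/3;  a_3 = 1;  u_3 = (u_2 − 1)/2 = -1/3
  u_3 = -1/3;  a_4 = 1;  u_4 = (u_3 − 1)/2 = -2/3
Digits: (0, 1, 1, 1, 1).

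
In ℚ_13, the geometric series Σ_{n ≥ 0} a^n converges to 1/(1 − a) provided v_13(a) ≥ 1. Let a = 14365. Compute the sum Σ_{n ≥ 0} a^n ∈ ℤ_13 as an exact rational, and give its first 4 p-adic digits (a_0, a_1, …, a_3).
Σ a^n = 1/(1 − a) = -1/14364;  first 4 digits = (1, 0, 7, 6)

v_13(a) = 2 ≥ 1, so the series converges in ℤ_13 to 1/(1 − a) = 1/(1 − 14365) = -1/14364. Expand this rational in ℤ_13: compute digits iteratively via d_i = x_i mod 13, x_{i+1} = (x_i − d_i)/13. The first 4 digits are (1, 0, 7, 6).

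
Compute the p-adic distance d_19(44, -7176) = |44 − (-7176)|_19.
d_19(44, -7176) = 1/361

Step 1 — x − y = 44 − (-7176) = 7220. Step 2 — v_19(7220) = 2 (factor: 7220 = (19^2 · 20); the sign does not affect v_p). Step 3 — |x − y|_19 = 19^{-2} = 1/361.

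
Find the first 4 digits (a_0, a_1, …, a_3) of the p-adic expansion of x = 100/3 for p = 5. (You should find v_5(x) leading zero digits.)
(a_0, …, a_3) = (0, 0, 3, 3)

v_5(100/3) = 2, so a_0 = ... = a_1 = 0. Factor out: x = 5^2 · u with u = 4/3 a unit in ℤ_5. Expand u iteratively via a_{v+i} = u_i mod 5, u_{i+1} = (u_i − a_{v+i})/5:
  u_0 = 4/3;  a_2 = 3;  u_1 = (u_0 − 3)/5 = -1/3
  u_1 = -1/3;  a_3 = 3;  u_2 = (u_1 − 3)/5 = -2/3
Digits: (0, 0, 3, 3).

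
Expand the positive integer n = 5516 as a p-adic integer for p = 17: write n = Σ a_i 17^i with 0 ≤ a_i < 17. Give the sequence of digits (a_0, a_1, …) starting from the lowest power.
(a_0, a_1, …) = (8, 1, 2, 1)

Repeated division by 17 gives the digits low-to-high: 5516 = 8 + 1·17^1 + 2·17^2 + 1·17^3. Digit sequence: (8, 1, 2, 1).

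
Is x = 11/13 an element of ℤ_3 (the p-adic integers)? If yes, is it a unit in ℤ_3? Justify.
x ∈ ℤ_3^× (unit); v_3(x) = 0

ℤ_3 = {x ∈ ℚ_3 : v_3(x) ≥ 0} and ℤ_3^× = {x ∈ ℤ_3 : v_3(x) = 0}. Here v_3(11/13) = v_3(num) − v_3(den) = 0; compare against these criteria.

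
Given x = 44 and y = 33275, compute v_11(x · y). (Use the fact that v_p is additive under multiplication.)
v_11(1464100) = 4

v_p(x) = 1 (factor: 44 = 11^1 · 4); v_p(y) = 3 (factor: 33275 = 11^3 · 25). Additivity: v_p(xy) = v_p(x) + v_p(y) = 1 + 3 = 4. (Direct check: xy = 1464100 = 11^4 · (100).)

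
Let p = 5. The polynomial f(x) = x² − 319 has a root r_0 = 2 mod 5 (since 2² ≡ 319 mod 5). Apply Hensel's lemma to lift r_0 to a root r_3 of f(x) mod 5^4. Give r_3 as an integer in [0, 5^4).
r_3 = 462 (mod 625)

Hensel's recurrence: r_{i+1} = r_i − f(r_i)·(f′(r_i))^{-1} mod 5^{i+2}, with f′(x) = 2x. Iterate:
  r_0 = 2 (mod 5)
  r_1 = 12 (mod 25)
  r_2 = 87 (mod 125)
  r_3 = 462 (mod 625)
Final: r_3 = 462, and one checks f(r_3) ≡ 0 mod 5^4.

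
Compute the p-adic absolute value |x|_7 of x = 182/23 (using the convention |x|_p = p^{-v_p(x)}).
|182/23|_7 = 1/7

Step 1 — compute v_7(x) by factoring powers of 7 out of the numerator and denominator: v_7(182/23) = 1. Step 2 — apply |x|_p = p^{-v_p(x)} = 7^{-1} = 1/7.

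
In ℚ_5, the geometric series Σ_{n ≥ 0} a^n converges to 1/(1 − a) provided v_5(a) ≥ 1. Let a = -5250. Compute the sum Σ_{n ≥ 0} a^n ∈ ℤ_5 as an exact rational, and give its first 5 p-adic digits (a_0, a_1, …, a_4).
Σ a^n = 1/(1 − a) = 1/5251;  first 5 digits = (1, 0, 0, 3, 1)

v_5(a) = 3 ≥ 1, so the series converges in ℤ_5 to 1/(1 − a) = 1/(1 − (-5250)) = 1/5251. Expand this rational in ℤ_5: compute digits iteratively via d_i = x_i mod 5, x_{i+1} = (x_i − d_i)/5. The first 5 digits are (1, 0, 0, 3, 1).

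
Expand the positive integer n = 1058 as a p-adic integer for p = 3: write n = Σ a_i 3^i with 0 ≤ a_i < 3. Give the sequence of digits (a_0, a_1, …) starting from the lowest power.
(a_0, a_1, …) = (2, 1, 0, 0, 1, 1, 1)

Repeated division by 3 gives the digits low-to-high: 1058 = 2 + 1·3^1 + 1·3^4 + 1·3^5 + 1·3^6. Digit sequence: (2, 1, 0, 0, 1, 1, 1).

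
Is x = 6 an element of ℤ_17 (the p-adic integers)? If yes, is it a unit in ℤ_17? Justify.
x ∈ ℤ_17^× (unit); v_17(x) = 0

ℤ_17 = {x ∈ ℚ_17 : v_17(x) ≥ 0} and ℤ_17^× = {x ∈ ℤ_17 : v_17(x) = 0}. Here v_17(6) = v_17(num) − v_17(den) = 0; compare against these criteria.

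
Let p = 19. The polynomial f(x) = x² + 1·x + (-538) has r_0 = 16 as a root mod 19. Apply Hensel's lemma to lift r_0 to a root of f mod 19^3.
r_2 = 2923 (mod 6859)

Hensel: r_{i+1} = r_i − f(r_i)·(f′(r_i))^{-1} mod 19^{i+2}, f′(x) = 2x + 1. Iterate:
  r_0 = 16 (mod 19)
  r_1 = 35 (mod 361)
  r_2 = 2923 (mod 6859)
Final: r = 2923 satisfies f(r) ≡ 0 mod 19^3.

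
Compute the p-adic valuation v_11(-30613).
v_11(-30613) = 3

v_11(n) is the largest exponent k such that 11^k divides n. Factor out: -30613 = -11^3 · 23. (Sign doesn't affect v_p.) So v_11(-30613) = 3.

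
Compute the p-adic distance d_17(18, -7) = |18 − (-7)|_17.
d_17(18, -7) = 1

Step 1 — x − y = 18 − (-7) = 25. Step 2 — v_17(25) = 0 (factor: 25 = (17^0 · 25); the sign does not affect v_p). Step 3 — |x − y|_17 = 17^{0} = 1.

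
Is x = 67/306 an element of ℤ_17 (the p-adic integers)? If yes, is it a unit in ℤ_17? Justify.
x ∉ ℤ_17 (v_17(x) = -1 < 0)

ℤ_17 = {x ∈ ℚ_17 : v_17(x) ≥ 0} and ℤ_17^× = {x ∈ ℤ_17 : v_17(x) = 0}. Here v_17(67/306) = v_17(num) − v_17(den) = -1; compare against these criteria.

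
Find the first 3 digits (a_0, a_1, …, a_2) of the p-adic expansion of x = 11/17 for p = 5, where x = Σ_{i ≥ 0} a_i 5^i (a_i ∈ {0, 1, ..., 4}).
(a_0, …, a_2) = (3, 1, 0)

v_5(11/17) = 0 (numerator and denominator both coprime to 5), so x ∈ ℤ_5^×. Compute digits iteratively via a_i = x_i mod 5, x_{i+1} = (x_i − a_i)/5, with x_0 = x:
  x_0 = 11/17;  a_0 = 3;  x_1 = (x_0 − 3)/5 = -8/17
  x_1 = -8/17;  a_1 = 1;  x_2 = (x_1 − 1)/5 = -5/17
  x_2 = -5/17;  a_2 = 0;  x_3 = (x_2 − 0)/5 = -1/17
Digits: (3, 1, 0).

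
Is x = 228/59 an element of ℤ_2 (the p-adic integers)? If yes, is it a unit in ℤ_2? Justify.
x ∈ ℤ_2 but not a unit; v_2(x) = 2 > 0

ℤ_2 = {x ∈ ℚ_2 : v_2(x) ≥ 0} and ℤ_2^× = {x ∈ ℤ_2 : v_2(x) = 0}. Here v_2(228/59) = v_2(num) − v_2(den) = 2; compare against these criteria.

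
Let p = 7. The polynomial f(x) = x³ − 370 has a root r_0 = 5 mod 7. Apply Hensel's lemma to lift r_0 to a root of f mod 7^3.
r_2 = 54 (mod 343)

Hensel: r_{i+1} = r_i − f(r_i)/f′(r_i) mod 7^{i+2}, where f′(x) = 3x². Iterate:
  r_0 = 5 (mod 7)
  r_1 = 5 (mod 49)
  r_2 = 54 (mod 343)
Final: r = 54 with f(r) ≡ 0 mod 7^3.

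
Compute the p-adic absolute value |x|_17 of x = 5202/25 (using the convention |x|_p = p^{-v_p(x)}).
|5202/25|_17 = 1/289

Step 1 — compute v_17(x) by factoring powers of 17 out of the numerator and denominator: v_17(5202/25) = 2. Step 2 — apply |x|_p = p^{-v_p(x)} = 17^{-2} = 1/289.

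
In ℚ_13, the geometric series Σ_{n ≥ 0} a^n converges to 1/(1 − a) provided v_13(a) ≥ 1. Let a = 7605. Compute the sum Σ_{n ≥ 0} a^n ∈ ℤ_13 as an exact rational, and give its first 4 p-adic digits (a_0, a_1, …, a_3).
Σ a^n = 1/(1 − a) = -1/7604;  first 4 digits = (1, 0, 6, 3)

v_13(a) = 2 ≥ 1, so the series converges in ℤ_13 to 1/(1 − a) = 1/(1 − 7605) = -1/7604. Expand this rational in ℤ_13: compute digits iteratively via d_i = x_i mod 13, x_{i+1} = (x_i − d_i)/13. The first 4 digits are (1, 0, 6, 3).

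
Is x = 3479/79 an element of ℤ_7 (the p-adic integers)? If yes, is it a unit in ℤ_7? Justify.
x ∈ ℤ_7 but not a unit; v_7(x) = 2 > 0

ℤ_7 = {x ∈ ℚ_7 : v_7(x) ≥ 0} and ℤ_7^× = {x ∈ ℤ_7 : v_7(x) = 0}. Here v_7(3479/79) = v_7(num) − v_7(den) = 2; compare against these criteria.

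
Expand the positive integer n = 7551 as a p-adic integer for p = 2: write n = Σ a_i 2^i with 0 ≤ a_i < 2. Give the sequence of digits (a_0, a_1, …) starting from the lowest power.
(a_0, a_1, …) = (1, 1, 1, 1, 1, 1, 1, 0, 1, 0, 1, 1, 1)

Repeated division by 2 gives the digits low-to-high: 7551 = 1 + 1·2^1 + 1·2^2 + 1·2^3 + 1·2^4 + 1·2^5 + 1·2^6 + 1·2^8 + 1·2^10 + 1·2^11 + 1·2^12. Digit sequence: (1, 1, 1, 1, 1, 1, 1, 0, 1, 0, 1, 1, 1).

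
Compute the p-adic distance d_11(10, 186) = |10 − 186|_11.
d_11(10, 186) = 1/11

Step 1 — x − y = 10 − 186 = -176. Step 2 — v_11(-176) = 1 (factor: -176 = −(11^1 · 16); the sign does not affect v_p). Step 3 — |x − y|_11 = 11^{-1} = 1/11.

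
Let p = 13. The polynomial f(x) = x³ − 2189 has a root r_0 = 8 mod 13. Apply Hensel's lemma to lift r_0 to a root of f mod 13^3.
r_2 = 125 (mod 2197)

Hensel: r_{i+1} = r_i − f(r_i)/f′(r_i) mod 13^{i+2}, where f′(x) = 3x². Iterate:
  r_0 = 8 (mod 13)
  r_1 = 125 (mod 169)
  r_2 = 125 (mod 2197)
Final: r = 125 with f(r) ≡ 0 mod 13^3.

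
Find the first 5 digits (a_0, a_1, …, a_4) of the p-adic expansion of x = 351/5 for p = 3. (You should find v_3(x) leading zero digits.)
(a_0, …, a_4) = (0, 0, 0, 2, 2)

v_3(351/5) = 3, so a_0 = ... = a_2 = 0. Factor out: x = 3^3 · u with u = 13/5 a unit in ℤ_3. Expand u iteratively via a_{v+i} = u_i mod 3, u_{i+1} = (u_i − a_{v+i})/3:
  u_0 = 13/5;  a_3 = 2;  u_1 = (u_0 − 2)/3 = 1/5
  u_1 = 1/5;  a_4 = 2;  u_2 = (u_1 − 2)/3 = -3/5
Digits: (0, 0, 0, 2, 2).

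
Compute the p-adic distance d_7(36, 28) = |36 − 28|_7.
d_7(36, 28) = 1

Step 1 — x − y = 36 − 28 = 8. Step 2 — v_7(8) = 0 (factor: 8 = (7^0 · 8); the sign does not affect v_p). Step 3 — |x − y|_7 = 7^{0} = 1.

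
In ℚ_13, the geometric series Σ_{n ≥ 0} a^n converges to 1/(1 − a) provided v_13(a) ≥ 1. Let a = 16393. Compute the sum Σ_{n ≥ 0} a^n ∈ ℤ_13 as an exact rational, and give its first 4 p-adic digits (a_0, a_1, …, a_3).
Σ a^n = 1/(1 − a) = -1/16392;  first 4 digits = (1, 0, 6, 7)

v_13(a) = 2 ≥ 1, so the series converges in ℤ_13 to 1/(1 − a) = 1/(1 − 16393) = -1/16392. Expand this rational in ℤ_13: compute digits iteratively via d_i = x_i mod 13, x_{i+1} = (x_i − d_i)/13. The first 4 digits are (1, 0, 6, 7).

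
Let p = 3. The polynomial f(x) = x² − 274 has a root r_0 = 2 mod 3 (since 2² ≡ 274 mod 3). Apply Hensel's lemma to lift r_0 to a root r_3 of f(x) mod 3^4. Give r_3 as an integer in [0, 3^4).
r_3 = 29 (mod 81)

Hensel's recurrence: r_{i+1} = r_i − f(r_i)·(f′(r_i))^{-1} mod 3^{i+2}, with f′(x) = 2x. Iterate:
  r_0 = 2 (mod 3)
  r_1 = 2 (mod 9)
  r_2 = 2 (mod 27)
  r_3 = 29 (mod 81)
Final: r_3 = 29, and one checks f(r_3) ≡ 0 mod 3^4.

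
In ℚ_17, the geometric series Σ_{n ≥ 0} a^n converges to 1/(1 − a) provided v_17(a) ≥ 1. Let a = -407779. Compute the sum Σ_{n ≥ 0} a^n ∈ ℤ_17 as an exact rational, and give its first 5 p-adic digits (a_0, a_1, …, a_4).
Σ a^n = 1/(1 − a) = 1/407780;  first 5 digits = (1, 0, 0, 2, 12)

v_17(a) = 3 ≥ 1, so the series converges in ℤ_17 to 1/(1 − a) = 1/(1 − (-407779)) = 1/407780. Expand this rational in ℤ_17: compute digits iteratively via d_i = x_i mod 17, x_{i+1} = (x_i − d_i)/17. The first 5 digits are (1, 0, 0, 2, 12).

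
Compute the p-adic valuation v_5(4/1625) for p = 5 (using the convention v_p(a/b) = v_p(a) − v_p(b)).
v_5(4/1625) = -3

Factor powers of 5 from the numerator and denominator of the reduced fraction: 4 = 5^0 · 4 and 1625 = 5^3 · 13. Apply v_p(a/b) = v_p(a) − v_p(b): v_5(4/1625) = 0 − 3 = -3.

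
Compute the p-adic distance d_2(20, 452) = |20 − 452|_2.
d_2(20, 452) = 1/16

Step 1 — x − y = 20 − 452 = -432. Step 2 — v_2(-432) = 4 (factor: -432 = −(2^4 · 27); the sign does not affect v_p). Step 3 — |x − y|_2 = 2^{-4} = 1/16.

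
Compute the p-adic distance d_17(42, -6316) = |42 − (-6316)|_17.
d_17(42, -6316) = 1/289

Step 1 — x − y = 42 − (-6316) = 6358. Step 2 — v_17(6358) = 2 (factor: 6358 = (17^2 · 22); the sign does not affect v_p). Step 3 — |x − y|_17 = 17^{-2} = 1/289.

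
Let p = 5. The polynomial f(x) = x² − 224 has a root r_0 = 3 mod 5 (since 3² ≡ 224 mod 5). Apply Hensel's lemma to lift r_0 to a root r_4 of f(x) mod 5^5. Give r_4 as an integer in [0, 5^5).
r_4 = 2168 (mod 3125)

Hensel's recurrence: r_{i+1} = r_i − f(r_i)·(f′(r_i))^{-1} mod 5^{i+2}, with f′(x) = 2x. Iterate:
  r_0 = 3 (mod 5)
  r_1 = 18 (mod 25)
  r_2 = 43 (mod 125)
  r_3 = 293 (mod 625)
  r_4 = 2168 (mod 3125)
Final: r_4 = 2168, and one checks f(r_4) ≡ 0 mod 5^5.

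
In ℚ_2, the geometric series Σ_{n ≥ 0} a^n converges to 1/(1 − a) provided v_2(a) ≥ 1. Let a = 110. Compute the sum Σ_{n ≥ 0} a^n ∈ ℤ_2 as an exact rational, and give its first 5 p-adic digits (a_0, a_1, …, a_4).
Σ a^n = 1/(1 − a) = -1/109;  first 5 digits = (1, 1, 0, 1, 1)

v_2(a) = 1 ≥ 1, so the series converges in ℤ_2 to 1/(1 − a) = 1/(1 − 110) = -1/109. Expand this rational in ℤ_2: compute digits iteratively via d_i = x_i mod 2, x_{i+1} = (x_i − d_i)/2. The first 5 digits are (1, 1, 0, 1, 1).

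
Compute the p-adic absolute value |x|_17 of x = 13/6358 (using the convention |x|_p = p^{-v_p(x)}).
|13/6358|_17 = 289

Step 1 — compute v_17(x) by factoring powers of 17 out of the numerator and denominator: v_17(13/6358) = -2. Step 2 — apply |x|_p = p^{-v_p(x)} = 17^{2} = 289.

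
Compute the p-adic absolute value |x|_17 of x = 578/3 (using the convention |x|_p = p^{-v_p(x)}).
|578/3|_17 = 1/289

Step 1 — compute v_17(x) by factoring powers of 17 out of the numerator and denominator: v_17(578/3) = 2. Step 2 — apply |x|_p = p^{-v_p(x)} = 17^{-2} = 1/289.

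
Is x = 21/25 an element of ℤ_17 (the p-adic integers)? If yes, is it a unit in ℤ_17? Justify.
x ∈ ℤ_17^× (unit); v_17(x) = 0

ℤ_17 = {x ∈ ℚ_17 : v_17(x) ≥ 0} and ℤ_17^× = {x ∈ ℤ_17 : v_17(x) = 0}. Here v_17(21/25) = v_17(num) − v_17(den) = 0; compare against these criteria.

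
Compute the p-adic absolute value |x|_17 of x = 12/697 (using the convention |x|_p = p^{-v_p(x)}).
|12/697|_17 = 17

Step 1 — compute v_17(x) by factoring powers of 17 out of the numerator and denominator: v_17(12/697) = -1. Step 2 — apply |x|_p = p^{-v_p(x)} = 17^{1} = 17.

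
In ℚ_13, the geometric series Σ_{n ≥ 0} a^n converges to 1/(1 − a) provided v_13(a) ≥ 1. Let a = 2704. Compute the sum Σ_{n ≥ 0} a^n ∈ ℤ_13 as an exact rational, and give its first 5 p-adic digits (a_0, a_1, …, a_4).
Σ a^n = 1/(1 − a) = -1/2703;  first 5 digits = (1, 0, 3, 1, 9)

v_13(a) = 2 ≥ 1, so the series converges in ℤ_13 to 1/(1 − a) = 1/(1 − 2704) = -1/2703. Expand this rational in ℤ_13: compute digits iteratively via d_i = x_i mod 13, x_{i+1} = (x_i − d_i)/13. The first 5 digits are (1, 0, 3, 1, 9).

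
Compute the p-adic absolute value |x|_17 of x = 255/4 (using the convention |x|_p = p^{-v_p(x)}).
|255/4|_17 = 1/17

Step 1 — compute v_17(x) by factoring powers of 17 out of the numerator and denominator: v_17(255/4) = 1. Step 2 — apply |x|_p = p^{-v_p(x)} = 17^{-1} = 1/17.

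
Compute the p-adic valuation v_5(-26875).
v_5(-26875) = 4

v_5(n) is the largest exponent k such that 5^k divides n. Factor out: -26875 = -5^4 · 43. (Sign doesn't affect v_p.) So v_5(-26875) = 4.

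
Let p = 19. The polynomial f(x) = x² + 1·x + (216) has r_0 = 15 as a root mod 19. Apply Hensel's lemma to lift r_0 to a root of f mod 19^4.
r_3 = 124522 (mod 130321)

Hensel: r_{i+1} = r_i − f(r_i)·(f′(r_i))^{-1} mod 19^{i+2}, f′(x) = 2x + 1. Iterate:
  r_0 = 15 (mod 19)
  r_1 = 338 (mod 361)
  r_2 = 1060 (mod 6859)
  r_3 = 124522 (mod 130321)
Final: r = 124522 satisfies f(r) ≡ 0 mod 19^4.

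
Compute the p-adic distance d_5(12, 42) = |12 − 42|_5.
d_5(12, 42) = 1/5

Step 1 — x − y = 12 − 42 = -30. Step 2 — v_5(-30) = 1 (factor: -30 = −(5^1 · 6); the sign does not affect v_p). Step 3 — |x − y|_5 = 5^{-1} = 1/5.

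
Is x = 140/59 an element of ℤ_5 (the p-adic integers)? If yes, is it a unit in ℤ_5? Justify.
x ∈ ℤ_5 but not a unit; v_5(x) = 1 > 0

ℤ_5 = {x ∈ ℚ_5 : v_5(x) ≥ 0} and ℤ_5^× = {x ∈ ℤ_5 : v_5(x) = 0}. Here v_5(140/59) = v_5(num) − v_5(den) = 1; compare against these criteria.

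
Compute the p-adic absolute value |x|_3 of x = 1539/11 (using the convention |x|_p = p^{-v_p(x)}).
|1539/11|_3 = 1/81

Step 1 — compute v_3(x) by factoring powers of 3 out of the numerator and denominator: v_3(1539/11) = 4. Step 2 — apply |x|_p = p^{-v_p(x)} = 3^{-4} = 1/81.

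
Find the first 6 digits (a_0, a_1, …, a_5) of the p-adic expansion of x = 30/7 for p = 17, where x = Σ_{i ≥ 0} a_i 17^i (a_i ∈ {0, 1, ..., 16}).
(a_0, …, a_5) = (14, 14, 4, 7, 2, 12)

v_17(30/7) = 0 (numerator and denominator both coprime to 17), so x ∈ ℤ_17^×. Compute digits iteratively via a_i = x_i mod 17, x_{i+1} = (x_i − a_i)/17, with x_0 = x:
  x_0 = 30/7;  a_0 = 14;  x_1 = (x_0 − 14)/17 = -4/7
  x_1 = -4/7;  a_1 = 14;  x_2 = (x_1 − 14)/17 = -6/7
  x_2 = -6/7;  a_2 = 4;  x_3 = (x_2 − 4)/17 = -2/7
  x_3 = -2/7;  a_3 = 7;  x_4 = (x_3 − 7)/17 = -3/7
  x_4 = -3/7;  a_4 = 2;  x_5 = (x_4 − 2)/17 = -1/7
  x_5 = -1/7;  a_5 = 12;  x_6 = (x_5 − 12)/17 = -5/7
Digits: (14, 14, 4, 7, 2, 12).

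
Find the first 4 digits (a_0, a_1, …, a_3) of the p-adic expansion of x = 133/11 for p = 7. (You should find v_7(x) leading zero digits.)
(a_0, …, a_3) = (0, 3, 3, 4)

v_7(133/11) = 1, so a_0 = ... = a_0 = 0. Factor out: x = 7^1 · u with u = 19/11 a unit in ℤ_7. Expand u iteratively via a_{v+i} = u_i mod 7, u_{i+1} = (u_i − a_{v+i})/7:
  u_0 = 19/11;  a_1 = 3;  u_1 = (u_0 − 3)/7 = -2/11
  u_1 = -2/11;  a_2 = 3;  u_2 = (u_1 − 3)/7 = -5/11
  u_2 = -5/11;  a_3 = 4;  u_3 = (u_2 − 4)/7 = -7/11
Digits: (0, 3, 3, 4).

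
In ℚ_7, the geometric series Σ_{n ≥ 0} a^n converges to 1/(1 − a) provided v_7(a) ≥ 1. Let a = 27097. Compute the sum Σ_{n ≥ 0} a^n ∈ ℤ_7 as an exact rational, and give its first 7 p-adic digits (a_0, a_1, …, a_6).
Σ a^n = 1/(1 − a) = -1/27096;  first 7 digits = (1, 0, 0, 2, 4, 1, 4)

v_7(a) = 3 ≥ 1, so the series converges in ℤ_7 to 1/(1 − a) = 1/(1 − 27097) = -1/27096. Expand this rational in ℤ_7: compute digits iteratively via d_i = x_i mod 7, x_{i+1} = (x_i − d_i)/7. The first 7 digits are (1, 0, 0, 2, 4, 1, 4).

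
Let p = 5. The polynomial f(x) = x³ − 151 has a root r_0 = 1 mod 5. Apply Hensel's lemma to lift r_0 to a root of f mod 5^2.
r_1 = 1 (mod 25)

Hensel: r_{i+1} = r_i − f(r_i)/f′(r_i) mod 5^{i+2}, where f′(x) = 3x². Iterate:
  r_0 = 1 (mod 5)
  r_1 = 1 (mod 25)
Final: r = 1 with f(r) ≡ 0 mod 5^2.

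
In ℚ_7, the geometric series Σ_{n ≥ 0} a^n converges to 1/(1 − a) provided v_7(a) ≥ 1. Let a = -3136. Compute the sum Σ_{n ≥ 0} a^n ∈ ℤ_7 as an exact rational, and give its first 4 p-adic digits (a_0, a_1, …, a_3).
Σ a^n = 1/(1 − a) = 1/3137;  first 4 digits = (1, 0, 6, 4)

v_7(a) = 2 ≥ 1, so the series converges in ℤ_7 to 1/(1 − a) = 1/(1 − (-3136)) = 1/3137. Expand this rational in ℤ_7: compute digits iteratively via d_i = x_i mod 7, x_{i+1} = (x_i − d_i)/7. The first 4 digits are (1, 0, 6, 4).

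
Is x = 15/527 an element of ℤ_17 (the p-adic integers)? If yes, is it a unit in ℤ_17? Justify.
x ∉ ℤ_17 (v_17(x) = -1 < 0)

ℤ_17 = {x ∈ ℚ_17 : v_17(x) ≥ 0} and ℤ_17^× = {x ∈ ℤ_17 : v_17(x) = 0}. Here v_17(15/527) = v_17(num) − v_17(den) = -1; compare against these criteria.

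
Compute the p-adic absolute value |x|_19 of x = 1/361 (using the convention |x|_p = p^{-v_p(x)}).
|1/361|_19 = 361

Step 1 — compute v_19(x) by factoring powers of 19 out of the numerator and denominator: v_19(1/361) = -2. Step 2 — apply |x|_p = p^{-v_p(x)} = 19^{2} = 361.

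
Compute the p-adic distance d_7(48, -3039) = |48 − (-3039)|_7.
d_7(48, -3039) = 1/343

Step 1 — x − y = 48 − (-3039) = 3087. Step 2 — v_7(3087) = 3 (factor: 3087 = (7^3 · 9); the sign does not affect v_p). Step 3 — |x − y|_7 = 7^{-3} = 1/343.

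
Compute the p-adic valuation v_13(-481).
v_13(-481) = 1

v_13(n) is the largest exponent k such that 13^k divides n. Factor out: -481 = -13^1 · 37. (Sign doesn't affect v_p.) So v_13(-481) = 1.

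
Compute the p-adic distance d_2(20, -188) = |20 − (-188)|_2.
d_2(20, -188) = 1/16

Step 1 — x − y = 20 − (-188) = 208. Step 2 — v_2(208) = 4 (factor: 208 = (2^4 · 13); the sign does not affect v_p). Step 3 — |x − y|_2 = 2^{-4} = 1/16.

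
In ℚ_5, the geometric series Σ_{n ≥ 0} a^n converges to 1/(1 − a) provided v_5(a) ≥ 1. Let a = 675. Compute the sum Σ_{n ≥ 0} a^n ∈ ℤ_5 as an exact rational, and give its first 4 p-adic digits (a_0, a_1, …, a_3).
Σ a^n = 1/(1 − a) = -1/674;  first 4 digits = (1, 0, 2, 0)

v_5(a) = 2 ≥ 1, so the series converges in ℤ_5 to 1/(1 − a) = 1/(1 − 675) = -1/674. Expand this rational in ℤ_5: compute digits iteratively via d_i = x_i mod 5, x_{i+1} = (x_i − d_i)/5. The first 4 digits are (1, 0, 2, 0).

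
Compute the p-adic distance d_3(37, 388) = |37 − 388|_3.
d_3(37, 388) = 1/27

Step 1 — x − y = 37 − 388 = -351. Step 2 — v_3(-351) = 3 (factor: -351 = −(3^3 · 13); the sign does not affect v_p). Step 3 — |x − y|_3 = 3^{-3} = 1/27.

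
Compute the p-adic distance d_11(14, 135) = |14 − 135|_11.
d_11(14, 135) = 1/121

Step 1 — x − y = 14 − 135 = -121. Step 2 — v_11(-121) = 2 (factor: -121 = −(11^2 · 1); the sign does not affect v_p). Step 3 — |x − y|_11 = 11^{-2} = 1/121.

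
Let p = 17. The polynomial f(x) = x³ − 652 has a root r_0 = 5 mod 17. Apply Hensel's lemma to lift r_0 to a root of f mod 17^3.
r_2 = 1484 (mod 4913)

Hensel: r_{i+1} = r_i − f(r_i)/f′(r_i) mod 17^{i+2}, where f′(x) = 3x². Iterate:
  r_0 = 5 (mod 17)
  r_1 = 39 (mod 289)
  r_2 = 1484 (mod 4913)
Final: r = 1484 with f(r) ≡ 0 mod 17^3.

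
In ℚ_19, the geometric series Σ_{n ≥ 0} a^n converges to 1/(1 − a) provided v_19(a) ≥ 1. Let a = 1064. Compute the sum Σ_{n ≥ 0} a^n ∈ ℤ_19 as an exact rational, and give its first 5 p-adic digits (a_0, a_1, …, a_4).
Σ a^n = 1/(1 − a) = -1/1063;  first 5 digits = (1, 18, 3, 12, 18)

v_19(a) = 1 ≥ 1, so the series converges in ℤ_19 to 1/(1 − a) = 1/(1 − 1064) = -1/1063. Expand this rational in ℤ_19: compute digits iteratively via d_i = x_i mod 19, x_{i+1} = (x_i − d_i)/19. The first 5 digits are (1, 18, 3, 12, 18).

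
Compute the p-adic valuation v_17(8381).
v_17(8381) = 2

v_17(n) is the largest exponent k such that 17^k divides n. Factor out: 8381 = 17^2 · 29. (Sign doesn't affect v_p.) So v_17(8381) = 2.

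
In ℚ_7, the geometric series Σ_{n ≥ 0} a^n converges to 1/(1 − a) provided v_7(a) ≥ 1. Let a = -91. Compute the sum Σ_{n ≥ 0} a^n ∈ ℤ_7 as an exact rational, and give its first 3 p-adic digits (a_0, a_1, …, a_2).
Σ a^n = 1/(1 − a) = 1/92;  first 3 digits = (1, 1, 6)

v_7(a) = 1 ≥ 1, so the series converges in ℤ_7 to 1/(1 − a) = 1/(1 − (-91)) = 1/92. Expand this rational in ℤ_7: compute digits iteratively via d_i = x_i mod 7, x_{i+1} = (x_i − d_i)/7. The first 3 digits are (1, 1, 6).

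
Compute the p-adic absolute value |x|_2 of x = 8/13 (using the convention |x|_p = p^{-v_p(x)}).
|8/13|_2 = 1/8

Step 1 — compute v_2(x) by factoring powers of 2 out of the numerator and denominator: v_2(8/13) = 3. Step 2 — apply |x|_p = p^{-v_p(x)} = 2^{-3} = 1/8.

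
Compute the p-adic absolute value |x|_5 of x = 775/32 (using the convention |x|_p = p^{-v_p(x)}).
|775/32|_5 = 1/25

Step 1 — compute v_5(x) by factoring powers of 5 out of the numerator and denominator: v_5(775/32) = 2. Step 2 — apply |x|_p = p^{-v_p(x)} = 5^{-2} = 1/25.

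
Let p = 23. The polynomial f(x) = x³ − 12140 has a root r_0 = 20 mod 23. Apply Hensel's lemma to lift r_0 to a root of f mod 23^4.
r_3 = 72999 (mod 279841)

Hensel: r_{i+1} = r_i − f(r_i)/f′(r_i) mod 23^{i+2}, where f′(x) = 3x². Iterate:
  r_0 = 20 (mod 23)
  r_1 = 526 (mod 529)
  r_2 = 12164 (mod 12167)
  r_3 = 72999 (mod 279841)
Final: r = 72999 with f(r) ≡ 0 mod 23^4.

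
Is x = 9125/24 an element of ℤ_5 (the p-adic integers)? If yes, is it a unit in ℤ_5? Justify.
x ∈ ℤ_5 but not a unit; v_5(x) = 3 > 0

ℤ_5 = {x ∈ ℚ_5 : v_5(x) ≥ 0} and ℤ_5^× = {x ∈ ℤ_5 : v_5(x) = 0}. Here v_5(9125/24) = v_5(num) − v_5(den) = 3; compare against these criteria.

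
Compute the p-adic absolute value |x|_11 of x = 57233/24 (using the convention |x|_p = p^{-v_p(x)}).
|57233/24|_11 = 1/1331

Step 1 — compute v_11(x) by factoring powers of 11 out of the numerator and denominator: v_11(57233/24) = 3. Step 2 — apply |x|_p = p^{-v_p(x)} = 11^{-3} = 1/1331.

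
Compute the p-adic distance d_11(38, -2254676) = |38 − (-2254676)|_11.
d_11(38, -2254676) = 1/161051

Step 1 — x − y = 38 − (-2254676) = 2254714. Step 2 — v_11(2254714) = 5 (factor: 2254714 = (11^5 · 14); the sign does not affect v_p). Step 3 — |x − y|_11 = 11^{-5} = 1/161051.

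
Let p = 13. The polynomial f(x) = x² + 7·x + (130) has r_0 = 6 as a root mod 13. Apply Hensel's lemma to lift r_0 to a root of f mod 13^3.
r_2 = 253 (mod 2197)

Hensel: r_{i+1} = r_i − f(r_i)·(f′(r_i))^{-1} mod 13^{i+2}, f′(x) = 2x + 7. Iterate:
  r_0 = 6 (mod 13)
  r_1 = 84 (mod 169)
  r_2 = 253 (mod 2197)
Final: r = 253 satisfies f(r) ≡ 0 mod 13^3.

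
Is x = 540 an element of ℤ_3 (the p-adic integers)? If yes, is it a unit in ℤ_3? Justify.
x ∈ ℤ_3 but not a unit; v_3(x) = 3 > 0

ℤ_3 = {x ∈ ℚ_3 : v_3(x) ≥ 0} and ℤ_3^× = {x ∈ ℤ_3 : v_3(x) = 0}. Here v_3(540) = v_3(num) − v_3(den) = 3; compare against these criteria.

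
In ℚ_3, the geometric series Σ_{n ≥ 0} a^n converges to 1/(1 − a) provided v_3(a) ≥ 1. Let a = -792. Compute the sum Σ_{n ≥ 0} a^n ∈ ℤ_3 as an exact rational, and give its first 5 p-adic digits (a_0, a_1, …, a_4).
Σ a^n = 1/(1 − a) = 1/793;  first 5 digits = (1, 0, 2, 0, 0)

v_3(a) = 2 ≥ 1, so the series converges in ℤ_3 to 1/(1 − a) = 1/(1 − (-792)) = 1/793. Expand this rational in ℤ_3: compute digits iteratively via d_i = x_i mod 3, x_{i+1} = (x_i − d_i)/3. The first 5 digits are (1, 0, 2, 0, 0).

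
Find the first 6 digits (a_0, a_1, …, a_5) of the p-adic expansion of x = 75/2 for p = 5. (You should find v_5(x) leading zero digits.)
(a_0, …, a_5) = (0, 0, 4, 2, 2, 2)

v_5(75/2) = 2, so a_0 = ... = a_1 = 0. Factor out: x = 5^2 · u with u = 3/2 a unit in ℤ_5. Expand u iteratively via a_{v+i} = u_i mod 5, u_{i+1} = (u_i − a_{v+i})/5:
  u_0 = 3/2;  a_2 = 4;  u_1 = (u_0 − 4)/5 = -1/2
  u_1 = -1/2;  a_3 = 2;  u_2 = (u_1 − 2)/5 = -1/2
  u_2 = -1/2;  a_4 = 2;  u_3 = (u_2 − 2)/5 = -1/2
  u_3 = -1/2;  a_5 = 2;  u_4 = (u_3 − 2)/5 = -1/2
Digits: (0, 0, 4, 2, 2, 2).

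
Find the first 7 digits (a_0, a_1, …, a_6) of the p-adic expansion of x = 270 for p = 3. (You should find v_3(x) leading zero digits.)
(a_0, …, a_6) = (0, 0, 0, 1, 0, 1, 0)

v_3(270) = 3, so a_0 = ... = a_2 = 0. Factor out: x = 3^3 · u with u = 10 a unit in ℤ_3. Expand u iteratively via a_{v+i} = u_i mod 3, u_{i+1} = (u_i − a_{v+i})/3:
  u_0 = 10;  a_3 = 1;  u_1 = (u_0 − 1)/3 = 3
  u_1 = 3;  a_4 = 0;  u_2 = (u_1 − 0)/3 = 1
  u_2 = 1;  a_5 = 1;  u_3 = (u_2 − 1)/3 = 0
  u_3 = 0;  a_6 = 0;  u_4 = (u_3 − 0)/3 = 0
Digits: (0, 0, 0, 1, 0, 1, 0).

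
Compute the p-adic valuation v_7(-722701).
v_7(-722701) = 5

v_7(n) is the largest exponent k such that 7^k divides n. Factor out: -722701 = -7^5 · 43. (Sign doesn't affect v_p.) So v_7(-722701) = 5.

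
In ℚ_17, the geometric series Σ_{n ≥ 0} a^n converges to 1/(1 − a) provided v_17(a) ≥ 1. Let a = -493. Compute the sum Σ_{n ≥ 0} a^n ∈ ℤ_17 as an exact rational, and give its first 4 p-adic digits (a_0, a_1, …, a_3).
Σ a^n = 1/(1 − a) = 1/494;  first 4 digits = (1, 5, 6, 4)

v_17(a) = 1 ≥ 1, so the series converges in ℤ_17 to 1/(1 − a) = 1/(1 − (-493)) = 1/494. Expand this rational in ℤ_17: compute digits iteratively via d_i = x_i mod 17, x_{i+1} = (x_i − d_i)/17. The first 4 digits are (1, 5, 6, 4).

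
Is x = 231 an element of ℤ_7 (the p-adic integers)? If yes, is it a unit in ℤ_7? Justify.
x ∈ ℤ_7 but not a unit; v_7(x) = 1 > 0

ℤ_7 = {x ∈ ℚ_7 : v_7(x) ≥ 0} and ℤ_7^× = {x ∈ ℤ_7 : v_7(x) = 0}. Here v_7(231) = v_7(num) − v_7(den) = 1; compare against these criteria.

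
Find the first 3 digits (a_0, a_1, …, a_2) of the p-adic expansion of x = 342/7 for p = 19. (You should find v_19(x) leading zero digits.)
(a_0, …, a_2) = (0, 8, 16)

v_19(342/7) = 1, so a_0 = ... = a_0 = 0. Factor out: x = 19^1 · u with u = 18/7 a unit in ℤ_19. Expand u iteratively via a_{v+i} = u_i mod 19, u_{i+1} = (u_i − a_{v+i})/19:
  u_0 = 18/7;  a_1 = 8;  u_1 = (u_0 − 8)/19 = -2/7
  u_1 = -2/7;  a_2 = 16;  u_2 = (u_1 − 16)/19 = -6/7
Digits: (0, 8, 16).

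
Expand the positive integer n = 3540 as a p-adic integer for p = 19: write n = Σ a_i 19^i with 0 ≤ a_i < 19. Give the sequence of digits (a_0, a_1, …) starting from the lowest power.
(a_0, a_1, …) = (6, 15, 9)

Repeated division by 19 gives the digits low-to-high: 3540 = 6 + 15·19^1 + 9·19^2. Digit sequence: (6, 15, 9).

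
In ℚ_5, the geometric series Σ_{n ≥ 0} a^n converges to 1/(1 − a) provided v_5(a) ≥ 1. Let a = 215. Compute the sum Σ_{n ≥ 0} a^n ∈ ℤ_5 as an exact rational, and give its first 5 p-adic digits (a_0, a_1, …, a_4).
Σ a^n = 1/(1 − a) = -1/214;  first 5 digits = (1, 3, 2, 3, 1)

v_5(a) = 1 ≥ 1, so the series converges in ℤ_5 to 1/(1 − a) = 1/(1 − 215) = -1/214. Expand this rational in ℤ_5: compute digits iteratively via d_i = x_i mod 5, x_{i+1} = (x_i − d_i)/5. The first 5 digits are (1, 3, 2, 3, 1).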